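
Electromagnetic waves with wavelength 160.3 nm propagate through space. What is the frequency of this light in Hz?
1.8702e+15 Hz

Using the wave equation: c = fλ

Solving for frequency:
f = c/λ = (3×10⁸ m/s) / (160.3×10⁻⁹ m)
f = 1.8702e+15 Hz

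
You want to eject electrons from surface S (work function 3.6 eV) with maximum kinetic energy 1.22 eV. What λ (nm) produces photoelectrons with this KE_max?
257.23 nm

From Einstein's equation: KE_max = hc/λ - φ

Rearranging for λ:
hc/λ = KE_max + φ
λ = hc/(KE_max + φ)

Required photon energy:
E_photon = KE_max + φ = 1.22 + 3.6 = 4.82 eV

Required wavelength:
λ = hc/E_photon = (6.626×10⁻³⁴)(3×10⁸) / (4.82 × 1.602×10⁻¹⁹)
λ = 257.23 nm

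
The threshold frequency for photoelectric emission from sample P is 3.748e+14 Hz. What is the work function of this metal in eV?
1.55 eV

At the threshold frequency, photon energy equals work function:
φ = hf₀

Calculating:
φ = (6.626×10⁻³⁴ J·s)(3.748e+14 Hz)
φ = 1.55 eV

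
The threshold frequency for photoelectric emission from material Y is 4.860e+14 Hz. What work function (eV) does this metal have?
2.01 eV

At the threshold frequency, photon energy equals work function:
φ = hf₀

Calculating:
φ = (6.626×10⁻³⁴ J·s)(4.860e+14 Hz)
φ = 2.01 eV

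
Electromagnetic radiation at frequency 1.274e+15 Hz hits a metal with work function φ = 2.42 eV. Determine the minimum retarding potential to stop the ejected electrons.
2.8488 V

The stopping potential V_s satisfies: eV_s = KE_max

First, find KE_max using Einstein's equation:
E_photon = hf = (6.626×10⁻³⁴ J·s)(1.274e+15 Hz) = 5.2688 eV
KE_max = E_photon - φ = 5.2688 - 2.42 = 2.8488 eV

Since eV_s = KE_max:
V_s = KE_max/e = 2.8488 V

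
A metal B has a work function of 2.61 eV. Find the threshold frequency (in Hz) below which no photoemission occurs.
6.3110e+14 Hz

The threshold frequency is when the photon energy equals the work function:
hf₀ = φ

Solving for f₀:
f₀ = φ/h = (2.61 eV × 1.602×10⁻¹⁹ J/eV) / (6.626×10⁻³⁴ J·s)
f₀ = 6.3110e+14 Hz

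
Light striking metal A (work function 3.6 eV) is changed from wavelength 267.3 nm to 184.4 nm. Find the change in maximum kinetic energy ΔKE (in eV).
2.0853 eV

Using Einstein's equation: KE_max = hc/λ - φ

For λ₁ = 267.3 nm:
KE₁ = hc/λ₁ - φ = 4.6384 - 3.6 = 1.0384 eV

For λ₂ = 184.4 nm:
KE₂ = hc/λ₂ - φ = 6.7237 - 3.6 = 3.1237 eV

Change in KE:
ΔKE = KE₂ - KE₁ = 3.1237 - 1.0384 = 2.0853 eV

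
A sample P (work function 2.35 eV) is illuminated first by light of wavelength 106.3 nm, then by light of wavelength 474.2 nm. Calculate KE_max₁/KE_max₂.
35.1992

Using Einstein's equation: KE_max = hc/λ - φ

For λ₁ = 106.3 nm:
E₁ = hc/λ₁ = 11.6636 eV
KE₁ = E₁ - φ = 11.6636 - 2.35 = 9.3136 eV

For λ₂ = 474.2 nm:
E₂ = hc/λ₂ = 2.6146 eV
KE₂ = E₂ - φ = 2.6146 - 2.35 = 0.2646 eV

Ratio: KE₁/KE₂ = 9.3136/0.2646 = 35.1992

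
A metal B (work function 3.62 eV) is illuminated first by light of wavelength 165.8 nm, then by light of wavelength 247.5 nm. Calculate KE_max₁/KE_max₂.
2.7766

Using Einstein's equation: KE_max = hc/λ - φ

For λ₁ = 165.8 nm:
E₁ = hc/λ₁ = 7.4779 eV
KE₁ = E₁ - φ = 7.4779 - 3.62 = 3.8579 eV

For λ₂ = 247.5 nm:
E₂ = hc/λ₂ = 5.0095 eV
KE₂ = E₂ - φ = 5.0095 - 3.62 = 1.3895 eV

Ratio: KE₁/KE₂ = 3.8579/1.3895 = 2.7766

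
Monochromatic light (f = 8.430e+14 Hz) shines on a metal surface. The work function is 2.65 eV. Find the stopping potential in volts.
0.8364 V

The stopping potential V_s satisfies: eV_s = KE_max

First, find KE_max using Einstein's equation:
E_photon = hf = (6.626×10⁻³⁴ J·s)(8.430e+14 Hz) = 3.4864 eV
KE_max = E_photon - φ = 3.4864 - 2.65 = 0.8364 eV

Since eV_s = KE_max:
V_s = KE_max/e = 0.8364 V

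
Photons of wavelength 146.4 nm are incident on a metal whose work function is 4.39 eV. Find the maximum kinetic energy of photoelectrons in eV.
4.0789 eV

Using Einstein's photoelectric equation: KE_max = hf - φ = hc/λ - φ

First, calculate the photon energy:
E_photon = hc/λ = (6.626×10⁻³⁴ J·s)(3×10⁸ m/s) / (146.4×10⁻⁹ m)
E_photon = 8.4689 eV

Then, the maximum kinetic energy:
KE_max = E_photon - φ = 8.4689 eV - 4.39 eV = 4.0789 eV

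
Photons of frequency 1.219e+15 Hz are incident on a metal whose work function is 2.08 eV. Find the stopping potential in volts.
2.9614 V

The stopping potential V_s satisfies: eV_s = KE_max

First, find KE_max using Einstein's equation:
E_photon = hf = (6.626×10⁻³⁴ J·s)(1.219e+15 Hz) = 5.0414 eV
KE_max = E_photon - φ = 5.0414 - 2.08 = 2.9614 eV

Since eV_s = KE_max:
V_s = KE_max/e = 2.9614 V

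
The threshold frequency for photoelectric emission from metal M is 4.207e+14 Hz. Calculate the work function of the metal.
1.74 eV

At the threshold frequency, photon energy equals work function:
φ = hf₀

Calculating:
φ = (6.626×10⁻³⁴ J·s)(4.207e+14 Hz)
φ = 1.74 eV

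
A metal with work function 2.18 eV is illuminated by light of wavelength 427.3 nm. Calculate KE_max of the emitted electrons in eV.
0.7216 eV

Using Einstein's photoelectric equation: KE_max = hf - φ = hc/λ - φ

First, calculate the photon energy:
E_photon = hc/λ = (6.626×10⁻³⁴ J·s)(3×10⁸ m/s) / (427.3×10⁻⁹ m)
E_photon = 2.9016 eV

Then, the maximum kinetic energy:
KE_max = E_photon - φ = 2.9016 eV - 2.18 eV = 0.7216 eV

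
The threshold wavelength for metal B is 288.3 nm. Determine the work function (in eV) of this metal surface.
4.30 eV

At the threshold wavelength, photon energy equals work function:
φ = hc/λ₀

Calculating:
φ = (6.626×10⁻³⁴ J·s)(3×10⁸ m/s) / (288.3×10⁻⁹ m)
φ = 4.30 eV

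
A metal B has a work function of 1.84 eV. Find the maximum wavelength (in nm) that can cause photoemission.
673.83 nm

The threshold wavelength is when the photon energy equals the work function:
hc/λ₀ = φ

Solving for λ₀:
λ₀ = hc/φ = (6.626×10⁻³⁴ J·s)(3×10⁸ m/s) / (1.84 eV × 1.602×10⁻¹⁹ J/eV)
λ₀ = 673.83 nm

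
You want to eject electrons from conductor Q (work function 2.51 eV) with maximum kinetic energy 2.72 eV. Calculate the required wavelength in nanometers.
237.06 nm

From Einstein's equation: KE_max = hc/λ - φ

Rearranging for λ:
hc/λ = KE_max + φ
λ = hc/(KE_max + φ)

Required photon energy:
E_photon = KE_max + φ = 2.72 + 2.51 = 5.23 eV

Required wavelength:
λ = hc/E_photon = (6.626×10⁻³⁴)(3×10⁸) / (5.23 × 1.602×10⁻¹⁹)
λ = 237.06 nm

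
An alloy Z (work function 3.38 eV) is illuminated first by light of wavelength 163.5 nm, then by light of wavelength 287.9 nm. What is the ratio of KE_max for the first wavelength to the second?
4.5366

Using Einstein's equation: KE_max = hc/λ - φ

For λ₁ = 163.5 nm:
E₁ = hc/λ₁ = 7.5831 eV
KE₁ = E₁ - φ = 7.5831 - 3.38 = 4.2031 eV

For λ₂ = 287.9 nm:
E₂ = hc/λ₂ = 4.3065 eV
KE₂ = E₂ - φ = 4.3065 - 3.38 = 0.9265 eV

Ratio: KE₁/KE₂ = 4.2031/0.9265 = 4.5366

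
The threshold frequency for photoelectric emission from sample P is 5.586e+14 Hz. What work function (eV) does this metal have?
2.31 eV

At the threshold frequency, photon energy equals work function:
φ = hf₀

Calculating:
φ = (6.626×10⁻³⁴ J·s)(5.586e+14 Hz)
φ = 2.31 eV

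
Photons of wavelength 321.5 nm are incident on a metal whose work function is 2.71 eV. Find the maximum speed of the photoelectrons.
6.3504e+05 m/s

First, find the maximum kinetic energy:
E_photon = hc/λ = 3.8564 eV
KE_max = E_photon - φ = 3.8564 - 2.71 = 1.1464 eV

Convert to Joules: KE_max = 1.1464 × 1.602×10⁻¹⁹ J = 1.8368e-19 J

Then use KE = ½mv² to find velocity:
v = √(2·KE/m) = √(2 × 1.8368e-19 J / 9.109e-31 kg)
v = 6.3504e+05 m/s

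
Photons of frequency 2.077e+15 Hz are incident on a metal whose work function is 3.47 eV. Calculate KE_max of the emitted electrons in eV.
5.1198 eV

Using Einstein's photoelectric equation: KE_max = hf - φ

First, calculate the photon energy:
E_photon = hf = (6.626×10⁻³⁴ J·s)(2.077e+15 Hz)
E_photon = 8.5898 eV

Then, the maximum kinetic energy:
KE_max = E_photon - φ = 8.5898 eV - 3.47 eV = 5.1198 eV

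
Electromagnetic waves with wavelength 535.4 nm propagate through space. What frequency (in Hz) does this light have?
5.5994e+14 Hz

Using the wave equation: c = fλ

Solving for frequency:
f = c/λ = (3×10⁸ m/s) / (535.4×10⁻⁹ m)
f = 5.5994e+14 Hz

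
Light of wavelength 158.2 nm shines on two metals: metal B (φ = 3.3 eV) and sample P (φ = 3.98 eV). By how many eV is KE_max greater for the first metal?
0.6800 eV

Using KE_max = hc/λ - φ for each metal:

Photon energy: E = hc/λ = 7.8372 eV

For metal B (φ₁ = 3.3 eV):
KE₁ = E - φ₁ = 7.8372 - 3.3 = 4.5372 eV

For sample P (φ₂ = 3.98 eV):
KE₂ = E - φ₂ = 7.8372 - 3.98 = 3.8572 eV

Difference:
ΔKE = KE₁ - KE₂ = 4.5372 - 3.8572 = 0.6800 eV

Note: The difference equals the difference in work functions: 3.98 - 3.3 = 0.68 eV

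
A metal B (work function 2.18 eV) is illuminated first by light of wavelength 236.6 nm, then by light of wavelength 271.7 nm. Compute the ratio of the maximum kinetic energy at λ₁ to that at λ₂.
1.2841

Using Einstein's equation: KE_max = hc/λ - φ

For λ₁ = 236.6 nm:
E₁ = hc/λ₁ = 5.2402 eV
KE₁ = E₁ - φ = 5.2402 - 2.18 = 3.0602 eV

For λ₂ = 271.7 nm:
E₂ = hc/λ₂ = 4.5633 eV
KE₂ = E₂ - φ = 4.5633 - 2.18 = 2.3833 eV

Ratio: KE₁/KE₂ = 3.0602/2.3833 = 1.2841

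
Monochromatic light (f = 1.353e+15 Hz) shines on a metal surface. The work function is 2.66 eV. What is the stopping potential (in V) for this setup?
2.9356 V

The stopping potential V_s satisfies: eV_s = KE_max

First, find KE_max using Einstein's equation:
E_photon = hf = (6.626×10⁻³⁴ J·s)(1.353e+15 Hz) = 5.5956 eV
KE_max = E_photon - φ = 5.5956 - 2.66 = 2.9356 eV

Since eV_s = KE_max:
V_s = KE_max/e = 2.9356 V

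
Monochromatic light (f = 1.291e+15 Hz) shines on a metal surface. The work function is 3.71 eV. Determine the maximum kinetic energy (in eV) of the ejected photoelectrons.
1.6291 eV

Using Einstein's photoelectric equation: KE_max = hf - φ

First, calculate the photon energy:
E_photon = hf = (6.626×10⁻³⁴ J·s)(1.291e+15 Hz)
E_photon = 5.3391 eV

Then, the maximum kinetic energy:
KE_max = E_photon - φ = 5.3391 eV - 3.71 eV = 1.6291 eV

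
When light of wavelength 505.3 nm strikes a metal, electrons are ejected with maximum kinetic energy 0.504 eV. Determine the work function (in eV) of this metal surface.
1.95 eV

From Einstein's photoelectric equation: KE_max = hf - φ = hc/λ - φ

Rearranging for φ:
φ = hc/λ - KE_max

Calculate photon energy:
E_photon = hc/λ = 2.4537 eV

Therefore:
φ = 2.4537 - 0.504 = 1.95 eV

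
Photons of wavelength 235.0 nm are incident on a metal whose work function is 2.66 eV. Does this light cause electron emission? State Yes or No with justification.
Yes

For photoemission, the photon energy must exceed the work function.

Photon energy: E = hc/λ = 5.2759 eV
Work function: φ = 2.66 eV

Since E_photon (5.2759 eV) > φ (2.66 eV), photoemission WILL occur.
The threshold wavelength is λ₀ = hc/φ = 466.1 nm.
Since 235.0 nm < 466.1 nm, the light has sufficient energy.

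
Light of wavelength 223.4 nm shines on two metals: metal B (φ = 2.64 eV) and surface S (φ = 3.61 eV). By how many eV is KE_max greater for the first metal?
0.9700 eV

Using KE_max = hc/λ - φ for each metal:

Photon energy: E = hc/λ = 5.5499 eV

For metal B (φ₁ = 2.64 eV):
KE₁ = E - φ₁ = 5.5499 - 2.64 = 2.9099 eV

For surface S (φ₂ = 3.61 eV):
KE₂ = E - φ₂ = 5.5499 - 3.61 = 1.9399 eV

Difference:
ΔKE = KE₁ - KE₂ = 2.9099 - 1.9399 = 0.9700 eV

Note: The difference equals the difference in work functions: 3.61 - 2.64 = 0.97 eV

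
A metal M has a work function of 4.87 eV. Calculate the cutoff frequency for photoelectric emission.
1.1776e+15 Hz

The threshold frequency is when the photon energy equals the work function:
hf₀ = φ

Solving for f₀:
f₀ = φ/h = (4.87 eV × 1.602×10⁻¹⁹ J/eV) / (6.626×10⁻³⁴ J·s)
f₀ = 1.1776e+15 Hz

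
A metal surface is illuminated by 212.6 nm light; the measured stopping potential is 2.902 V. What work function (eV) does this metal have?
2.93 eV

The stopping potential gives the maximum kinetic energy: KE_max = eV_s = 2.902 eV

From Einstein's photoelectric equation: KE_max = hc/λ - φ
Rearranging: φ = hc/λ - KE_max

Calculate photon energy:
E_photon = hc/λ = (6.626×10⁻³⁴ J·s)(3×10⁸ m/s) / (212.6×10⁻⁹ m) = 5.8318 eV

Therefore:
φ = 5.8318 - 2.902 = 2.93 eV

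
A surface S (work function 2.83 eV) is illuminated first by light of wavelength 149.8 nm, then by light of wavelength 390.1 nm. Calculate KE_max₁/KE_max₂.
15.6393

Using Einstein's equation: KE_max = hc/λ - φ

For λ₁ = 149.8 nm:
E₁ = hc/λ₁ = 8.2766 eV
KE₁ = E₁ - φ = 8.2766 - 2.83 = 5.4466 eV

For λ₂ = 390.1 nm:
E₂ = hc/λ₂ = 3.1783 eV
KE₂ = E₂ - φ = 3.1783 - 2.83 = 0.3483 eV

Ratio: KE₁/KE₂ = 5.4466/0.3483 = 15.6393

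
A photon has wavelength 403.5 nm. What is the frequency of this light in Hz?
7.4298e+14 Hz

Using the wave equation: c = fλ

Solving for frequency:
f = c/λ = (3×10⁸ m/s) / (403.5×10⁻⁹ m)
f = 7.4298e+14 Hz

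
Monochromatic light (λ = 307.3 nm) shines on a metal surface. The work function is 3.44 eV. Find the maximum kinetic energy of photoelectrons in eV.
0.5946 eV

Using Einstein's photoelectric equation: KE_max = hf - φ = hc/λ - φ

First, calculate the photon energy:
E_photon = hc/λ = (6.626×10⁻³⁴ J·s)(3×10⁸ m/s) / (307.3×10⁻⁹ m)
E_photon = 4.0346 eV

Then, the maximum kinetic energy:
KE_max = E_photon - φ = 4.0346 eV - 3.44 eV = 0.5946 eV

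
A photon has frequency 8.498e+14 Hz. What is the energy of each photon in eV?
3.5145 eV

Using E = hf:

E = hf = (6.626×10⁻³⁴ J·s)(8.498e+14 Hz)
E = 3.5145 eV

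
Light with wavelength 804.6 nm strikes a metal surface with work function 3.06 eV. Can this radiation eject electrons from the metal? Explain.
No

For photoemission, the photon energy must exceed the work function.

Photon energy: E = hc/λ = 1.5409 eV
Work function: φ = 3.06 eV

Since E_photon (1.5409 eV) < φ (3.06 eV), photoemission will NOT occur.
The threshold wavelength is λ₀ = hc/φ = 405.2 nm.
Since 804.6 nm > 405.2 nm, the photons lack sufficient energy.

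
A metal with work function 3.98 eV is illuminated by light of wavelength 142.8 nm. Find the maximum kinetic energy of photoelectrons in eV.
4.7024 eV

Using Einstein's photoelectric equation: KE_max = hf - φ = hc/λ - φ

First, calculate the photon energy:
E_photon = hc/λ = (6.626×10⁻³⁴ J·s)(3×10⁸ m/s) / (142.8×10⁻⁹ m)
E_photon = 8.6824 eV

Then, the maximum kinetic energy:
KE_max = E_photon - φ = 8.6824 eV - 3.98 eV = 4.7024 eV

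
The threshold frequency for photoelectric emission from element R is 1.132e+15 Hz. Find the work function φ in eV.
4.68 eV

At the threshold frequency, photon energy equals work function:
φ = hf₀

Calculating:
φ = (6.626×10⁻³⁴ J·s)(1.132e+15 Hz)
φ = 4.68 eV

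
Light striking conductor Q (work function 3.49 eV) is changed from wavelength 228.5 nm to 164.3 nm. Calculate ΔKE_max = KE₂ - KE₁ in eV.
2.1202 eV

Using Einstein's equation: KE_max = hc/λ - φ

For λ₁ = 228.5 nm:
KE₁ = hc/λ₁ - φ = 5.4260 - 3.49 = 1.9360 eV

For λ₂ = 164.3 nm:
KE₂ = hc/λ₂ - φ = 7.5462 - 3.49 = 4.0562 eV

Change in KE:
ΔKE = KE₂ - KE₁ = 4.0562 - 1.9360 = 2.1202 eV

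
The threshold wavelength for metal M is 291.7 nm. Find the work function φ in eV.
4.25 eV

At the threshold wavelength, photon energy equals work function:
φ = hc/λ₀

Calculating:
φ = (6.626×10⁻³⁴ J·s)(3×10⁸ m/s) / (291.7×10⁻⁹ m)
φ = 4.25 eV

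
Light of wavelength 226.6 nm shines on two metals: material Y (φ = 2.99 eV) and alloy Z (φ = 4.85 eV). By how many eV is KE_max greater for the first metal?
1.8600 eV

Using KE_max = hc/λ - φ for each metal:

Photon energy: E = hc/λ = 5.4715 eV

For material Y (φ₁ = 2.99 eV):
KE₁ = E - φ₁ = 5.4715 - 2.99 = 2.4815 eV

For alloy Z (φ₂ = 4.85 eV):
KE₂ = E - φ₂ = 5.4715 - 4.85 = 0.6215 eV

Difference:
ΔKE = KE₁ - KE₂ = 2.4815 - 0.6215 = 1.8600 eV

Note: The difference equals the difference in work functions: 4.85 - 2.99 = 1.86 eV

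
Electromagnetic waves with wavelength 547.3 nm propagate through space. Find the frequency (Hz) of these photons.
5.4777e+14 Hz

Using the wave equation: c = fλ

Solving for frequency:
f = c/λ = (3×10⁸ m/s) / (547.3×10⁻⁹ m)
f = 5.4777e+14 Hz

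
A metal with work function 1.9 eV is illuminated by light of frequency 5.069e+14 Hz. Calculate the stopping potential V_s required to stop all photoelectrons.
0.1964 V

The stopping potential V_s satisfies: eV_s = KE_max

First, find KE_max using Einstein's equation:
E_photon = hf = (6.626×10⁻³⁴ J·s)(5.069e+14 Hz) = 2.0964 eV
KE_max = E_photon - φ = 2.0964 - 1.9 = 0.1964 eV

Since eV_s = KE_max:
V_s = KE_max/e = 0.1964 V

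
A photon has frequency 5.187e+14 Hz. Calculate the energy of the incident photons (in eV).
2.1452 eV

Using E = hf:

E = hf = (6.626×10⁻³⁴ J·s)(5.187e+14 Hz)
E = 2.1452 eV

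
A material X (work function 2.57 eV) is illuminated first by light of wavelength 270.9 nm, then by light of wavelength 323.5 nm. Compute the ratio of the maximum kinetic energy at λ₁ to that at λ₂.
1.5894

Using Einstein's equation: KE_max = hc/λ - φ

For λ₁ = 270.9 nm:
E₁ = hc/λ₁ = 4.5768 eV
KE₁ = E₁ - φ = 4.5768 - 2.57 = 2.0068 eV

For λ₂ = 323.5 nm:
E₂ = hc/λ₂ = 3.8326 eV
KE₂ = E₂ - φ = 3.8326 - 2.57 = 1.2626 eV

Ratio: KE₁/KE₂ = 2.0068/1.2626 = 1.5894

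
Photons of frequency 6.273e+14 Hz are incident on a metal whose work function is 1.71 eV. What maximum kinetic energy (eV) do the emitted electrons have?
0.8843 eV

Using Einstein's photoelectric equation: KE_max = hf - φ

First, calculate the photon energy:
E_photon = hf = (6.626×10⁻³⁴ J·s)(6.273e+14 Hz)
E_photon = 2.5943 eV

Then, the maximum kinetic energy:
KE_max = E_photon - φ = 2.5943 eV - 1.71 eV = 0.8843 eV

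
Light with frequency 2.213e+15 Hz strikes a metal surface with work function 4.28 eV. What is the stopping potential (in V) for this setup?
4.8722 V

The stopping potential V_s satisfies: eV_s = KE_max

First, find KE_max using Einstein's equation:
E_photon = hf = (6.626×10⁻³⁴ J·s)(2.213e+15 Hz) = 9.1522 eV
KE_max = E_photon - φ = 9.1522 - 4.28 = 4.8722 eV

Since eV_s = KE_max:
V_s = KE_max/e = 4.8722 V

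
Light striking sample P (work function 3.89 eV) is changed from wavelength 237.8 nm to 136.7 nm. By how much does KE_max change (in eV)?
3.8560 eV

Using Einstein's equation: KE_max = hc/λ - φ

For λ₁ = 237.8 nm:
KE₁ = hc/λ₁ - φ = 5.2138 - 3.89 = 1.3238 eV

For λ₂ = 136.7 nm:
KE₂ = hc/λ₂ - φ = 9.0698 - 3.89 = 5.1798 eV

Change in KE:
ΔKE = KE₂ - KE₁ = 5.1798 - 1.3238 = 3.8560 eV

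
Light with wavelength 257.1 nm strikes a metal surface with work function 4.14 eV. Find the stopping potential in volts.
0.6824 V

The stopping potential V_s satisfies: eV_s = KE_max

First, find KE_max using Einstein's equation:
E_photon = hc/λ = 4.8224 eV
KE_max = E_photon - φ = 4.8224 - 4.14 = 0.6824 eV

Since eV_s = KE_max:
V_s = KE_max/e = 0.6824 V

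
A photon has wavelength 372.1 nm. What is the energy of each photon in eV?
3.3320 eV

Using E = hf = hc/λ:

E = hc/λ = (6.626×10⁻³⁴ J·s)(3×10⁸ m/s) / (372.1×10⁻⁹ m)
E = 3.3320 eV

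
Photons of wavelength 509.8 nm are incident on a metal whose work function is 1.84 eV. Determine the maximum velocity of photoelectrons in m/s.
4.5634e+05 m/s

First, find the maximum kinetic energy:
E_photon = hc/λ = 2.4320 eV
KE_max = E_photon - φ = 2.4320 - 1.84 = 0.5920 eV

Convert to Joules: KE_max = 0.5920 × 1.602×10⁻¹⁹ J = 9.4851e-20 J

Then use KE = ½mv² to find velocity:
v = √(2·KE/m) = √(2 × 9.4851e-20 J / 9.109e-31 kg)
v = 4.5634e+05 m/s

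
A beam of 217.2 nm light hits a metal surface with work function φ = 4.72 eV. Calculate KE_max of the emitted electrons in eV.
0.9883 eV

Using Einstein's photoelectric equation: KE_max = hf - φ = hc/λ - φ

First, calculate the photon energy:
E_photon = hc/λ = (6.626×10⁻³⁴ J·s)(3×10⁸ m/s) / (217.2×10⁻⁹ m)
E_photon = 5.7083 eV

Then, the maximum kinetic energy:
KE_max = E_photon - φ = 5.7083 eV - 4.72 eV = 0.9883 eV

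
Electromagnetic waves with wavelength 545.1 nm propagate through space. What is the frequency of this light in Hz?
5.4998e+14 Hz

Using the wave equation: c = fλ

Solving for frequency:
f = c/λ = (3×10⁸ m/s) / (545.1×10⁻⁹ m)
f = 5.4998e+14 Hz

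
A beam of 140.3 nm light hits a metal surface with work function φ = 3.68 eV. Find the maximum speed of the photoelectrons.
1.3469e+06 m/s

First, find the maximum kinetic energy:
E_photon = hc/λ = 8.8371 eV
KE_max = E_photon - φ = 8.8371 - 3.68 = 5.1571 eV

Convert to Joules: KE_max = 5.1571 × 1.602×10⁻¹⁹ J = 8.2625e-19 J

Then use KE = ½mv² to find velocity:
v = √(2·KE/m) = √(2 × 8.2625e-19 J / 9.109e-31 kg)
v = 1.3469e+06 m/s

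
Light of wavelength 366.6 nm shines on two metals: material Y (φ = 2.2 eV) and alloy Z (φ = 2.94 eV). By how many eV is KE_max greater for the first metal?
0.7400 eV

Using KE_max = hc/λ - φ for each metal:

Photon energy: E = hc/λ = 3.3820 eV

For material Y (φ₁ = 2.2 eV):
KE₁ = E - φ₁ = 3.3820 - 2.2 = 1.1820 eV

For alloy Z (φ₂ = 2.94 eV):
KE₂ = E - φ₂ = 3.3820 - 2.94 = 0.4420 eV

Difference:
ΔKE = KE₁ - KE₂ = 1.1820 - 0.4420 = 0.7400 eV

Note: The difference equals the difference in work functions: 2.94 - 2.2 = 0.74 eV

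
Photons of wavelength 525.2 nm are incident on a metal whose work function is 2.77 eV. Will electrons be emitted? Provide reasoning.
No

For photoemission, the photon energy must exceed the work function.

Photon energy: E = hc/λ = 2.3607 eV
Work function: φ = 2.77 eV

Since E_photon (2.3607 eV) < φ (2.77 eV), photoemission will NOT occur.
The threshold wavelength is λ₀ = hc/φ = 447.6 nm.
Since 525.2 nm > 447.6 nm, the photons lack sufficient energy.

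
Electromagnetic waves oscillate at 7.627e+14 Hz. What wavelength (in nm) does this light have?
393.07 nm

Using the wave equation: c = fλ

Solving for wavelength:
λ = c/f = (3×10⁸ m/s) / (7.627e+14 Hz)
λ = 393.07 nm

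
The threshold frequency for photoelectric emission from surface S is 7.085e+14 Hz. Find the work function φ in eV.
2.93 eV

At the threshold frequency, photon energy equals work function:
φ = hf₀

Calculating:
φ = (6.626×10⁻³⁴ J·s)(7.085e+14 Hz)
φ = 2.93 eV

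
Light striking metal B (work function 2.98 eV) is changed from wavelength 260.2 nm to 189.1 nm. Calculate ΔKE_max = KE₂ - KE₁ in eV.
1.7916 eV

Using Einstein's equation: KE_max = hc/λ - φ

For λ₁ = 260.2 nm:
KE₁ = hc/λ₁ - φ = 4.7650 - 2.98 = 1.7850 eV

For λ₂ = 189.1 nm:
KE₂ = hc/λ₂ - φ = 6.5565 - 2.98 = 3.5765 eV

Change in KE:
ΔKE = KE₂ - KE₁ = 3.5765 - 1.7850 = 1.7916 eV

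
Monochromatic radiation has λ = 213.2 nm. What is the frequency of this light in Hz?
1.4062e+15 Hz

Using the wave equation: c = fλ

Solving for frequency:
f = c/λ = (3×10⁸ m/s) / (213.2×10⁻⁹ m)
f = 1.4062e+15 Hz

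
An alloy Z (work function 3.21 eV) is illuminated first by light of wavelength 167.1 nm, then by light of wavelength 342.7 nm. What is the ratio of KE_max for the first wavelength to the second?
10.3215

Using Einstein's equation: KE_max = hc/λ - φ

For λ₁ = 167.1 nm:
E₁ = hc/λ₁ = 7.4198 eV
KE₁ = E₁ - φ = 7.4198 - 3.21 = 4.2098 eV

For λ₂ = 342.7 nm:
E₂ = hc/λ₂ = 3.6179 eV
KE₂ = E₂ - φ = 3.6179 - 3.21 = 0.4079 eV

Ratio: KE₁/KE₂ = 4.2098/0.4079 = 10.3215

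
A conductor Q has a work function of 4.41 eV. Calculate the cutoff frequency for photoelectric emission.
1.0663e+15 Hz

The threshold frequency is when the photon energy equals the work function:
hf₀ = φ

Solving for f₀:
f₀ = φ/h = (4.41 eV × 1.602×10⁻¹⁹ J/eV) / (6.626×10⁻³⁴ J·s)
f₀ = 1.0663e+15 Hz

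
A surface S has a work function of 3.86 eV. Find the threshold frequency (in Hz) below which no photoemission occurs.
9.3334e+14 Hz

The threshold frequency is when the photon energy equals the work function:
hf₀ = φ

Solving for f₀:
f₀ = φ/h = (3.86 eV × 1.602×10⁻¹⁹ J/eV) / (6.626×10⁻³⁴ J·s)
f₀ = 9.3334e+14 Hz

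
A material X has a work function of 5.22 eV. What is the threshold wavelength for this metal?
237.52 nm

The threshold wavelength is when the photon energy equals the work function:
hc/λ₀ = φ

Solving for λ₀:
λ₀ = hc/φ = (6.626×10⁻³⁴ J·s)(3×10⁸ m/s) / (5.22 eV × 1.602×10⁻¹⁹ J/eV)
λ₀ = 237.52 nm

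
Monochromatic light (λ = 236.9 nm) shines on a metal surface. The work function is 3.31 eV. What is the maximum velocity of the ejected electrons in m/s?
8.2259e+05 m/s

First, find the maximum kinetic energy:
E_photon = hc/λ = 5.2336 eV
KE_max = E_photon - φ = 5.2336 - 3.31 = 1.9236 eV

Convert to Joules: KE_max = 1.9236 × 1.602×10⁻¹⁹ J = 3.0820e-19 J

Then use KE = ½mv² to find velocity:
v = √(2·KE/m) = √(2 × 3.0820e-19 J / 9.109e-31 kg)
v = 8.2259e+05 m/s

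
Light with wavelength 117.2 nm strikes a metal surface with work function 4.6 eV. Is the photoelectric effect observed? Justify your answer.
Yes

For photoemission, the photon energy must exceed the work function.

Photon energy: E = hc/λ = 10.5789 eV
Work function: φ = 4.6 eV

Since E_photon (10.5789 eV) > φ (4.6 eV), photoemission WILL occur.
The threshold wavelength is λ₀ = hc/φ = 269.5 nm.
Since 117.2 nm < 269.5 nm, the light has sufficient energy.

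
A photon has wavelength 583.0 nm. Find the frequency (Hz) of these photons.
5.1422e+14 Hz

Using the wave equation: c = fλ

Solving for frequency:
f = c/λ = (3×10⁸ m/s) / (583.0×10⁻⁹ m)
f = 5.1422e+14 Hz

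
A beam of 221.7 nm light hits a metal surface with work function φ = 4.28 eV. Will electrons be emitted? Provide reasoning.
Yes

For photoemission, the photon energy must exceed the work function.

Photon energy: E = hc/λ = 5.5924 eV
Work function: φ = 4.28 eV

Since E_photon (5.5924 eV) > φ (4.28 eV), photoemission WILL occur.
The threshold wavelength is λ₀ = hc/φ = 289.7 nm.
Since 221.7 nm < 289.7 nm, the light has sufficient energy.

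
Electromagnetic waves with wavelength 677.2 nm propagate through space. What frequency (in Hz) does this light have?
4.4269e+14 Hz

Using the wave equation: c = fλ

Solving for frequency:
f = c/λ = (3×10⁸ m/s) / (677.2×10⁻⁹ m)
f = 4.4269e+14 Hz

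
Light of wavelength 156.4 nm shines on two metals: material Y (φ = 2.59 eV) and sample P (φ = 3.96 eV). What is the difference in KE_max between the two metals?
1.3700 eV

Using KE_max = hc/λ - φ for each metal:

Photon energy: E = hc/λ = 7.9274 eV

For material Y (φ₁ = 2.59 eV):
KE₁ = E - φ₁ = 7.9274 - 2.59 = 5.3374 eV

For sample P (φ₂ = 3.96 eV):
KE₂ = E - φ₂ = 7.9274 - 3.96 = 3.9674 eV

Difference:
ΔKE = KE₁ - KE₂ = 5.3374 - 3.9674 = 1.3700 eV

Note: The difference equals the difference in work functions: 3.96 - 2.59 = 1.37 eV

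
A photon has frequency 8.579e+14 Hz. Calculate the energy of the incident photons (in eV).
3.5480 eV

Using E = hf:

E = hf = (6.626×10⁻³⁴ J·s)(8.579e+14 Hz)
E = 3.5480 eV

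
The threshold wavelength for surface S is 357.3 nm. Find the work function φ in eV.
3.47 eV

At the threshold wavelength, photon energy equals work function:
φ = hc/λ₀

Calculating:
φ = (6.626×10⁻³⁴ J·s)(3×10⁸ m/s) / (357.3×10⁻⁹ m)
φ = 3.47 eV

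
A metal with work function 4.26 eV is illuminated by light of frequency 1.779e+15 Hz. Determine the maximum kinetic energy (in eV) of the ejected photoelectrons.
3.0974 eV

Using Einstein's photoelectric equation: KE_max = hf - φ

First, calculate the photon energy:
E_photon = hf = (6.626×10⁻³⁴ J·s)(1.779e+15 Hz)
E_photon = 7.3574 eV

Then, the maximum kinetic energy:
KE_max = E_photon - φ = 7.3574 eV - 4.26 eV = 3.0974 eV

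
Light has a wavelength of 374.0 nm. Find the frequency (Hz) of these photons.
8.0158e+14 Hz

Using the wave equation: c = fλ

Solving for frequency:
f = c/λ = (3×10⁸ m/s) / (374.0×10⁻⁹ m)
f = 8.0158e+14 Hz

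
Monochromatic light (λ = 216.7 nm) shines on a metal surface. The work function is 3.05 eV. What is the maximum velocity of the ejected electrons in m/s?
9.6939e+05 m/s

First, find the maximum kinetic energy:
E_photon = hc/λ = 5.7215 eV
KE_max = E_photon - φ = 5.7215 - 3.05 = 2.6715 eV

Convert to Joules: KE_max = 2.6715 × 1.602×10⁻¹⁹ J = 4.2802e-19 J

Then use KE = ½mv² to find velocity:
v = √(2·KE/m) = √(2 × 4.2802e-19 J / 9.109e-31 kg)
v = 9.6939e+05 m/s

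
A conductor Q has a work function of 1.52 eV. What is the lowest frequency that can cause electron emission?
3.6753e+14 Hz

The threshold frequency is when the photon energy equals the work function:
hf₀ = φ

Solving for f₀:
f₀ = φ/h = (1.52 eV × 1.602×10⁻¹⁹ J/eV) / (6.626×10⁻³⁴ J·s)
f₀ = 3.6753e+14 Hz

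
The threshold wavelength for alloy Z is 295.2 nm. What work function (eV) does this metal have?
4.20 eV

At the threshold wavelength, photon energy equals work function:
φ = hc/λ₀

Calculating:
φ = (6.626×10⁻³⁴ J·s)(3×10⁸ m/s) / (295.2×10⁻⁹ m)
φ = 4.20 eV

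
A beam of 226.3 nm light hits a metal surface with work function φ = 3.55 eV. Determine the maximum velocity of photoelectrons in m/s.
8.2369e+05 m/s

First, find the maximum kinetic energy:
E_photon = hc/λ = 5.4788 eV
KE_max = E_photon - φ = 5.4788 - 3.55 = 1.9288 eV

Convert to Joules: KE_max = 1.9288 × 1.602×10⁻¹⁹ J = 3.0902e-19 J

Then use KE = ½mv² to find velocity:
v = √(2·KE/m) = √(2 × 3.0902e-19 J / 9.109e-31 kg)
v = 8.2369e+05 m/s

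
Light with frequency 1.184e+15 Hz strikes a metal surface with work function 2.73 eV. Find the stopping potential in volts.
2.1666 V

The stopping potential V_s satisfies: eV_s = KE_max

First, find KE_max using Einstein's equation:
E_photon = hf = (6.626×10⁻³⁴ J·s)(1.184e+15 Hz) = 4.8966 eV
KE_max = E_photon - φ = 4.8966 - 2.73 = 2.1666 eV

Since eV_s = KE_max:
V_s = KE_max/e = 2.1666 V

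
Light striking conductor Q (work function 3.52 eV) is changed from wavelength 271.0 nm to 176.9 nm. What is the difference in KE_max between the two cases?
2.4337 eV

Using Einstein's equation: KE_max = hc/λ - φ

For λ₁ = 271.0 nm:
KE₁ = hc/λ₁ - φ = 4.5751 - 3.52 = 1.0551 eV

For λ₂ = 176.9 nm:
KE₂ = hc/λ₂ - φ = 7.0087 - 3.52 = 3.4887 eV

Change in KE:
ΔKE = KE₂ - KE₁ = 3.4887 - 1.0551 = 2.4337 eV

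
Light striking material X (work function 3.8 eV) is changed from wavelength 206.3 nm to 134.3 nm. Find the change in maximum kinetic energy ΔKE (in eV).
3.2220 eV

Using Einstein's equation: KE_max = hc/λ - φ

For λ₁ = 206.3 nm:
KE₁ = hc/λ₁ - φ = 6.0099 - 3.8 = 2.2099 eV

For λ₂ = 134.3 nm:
KE₂ = hc/λ₂ - φ = 9.2319 - 3.8 = 5.4319 eV

Change in KE:
ΔKE = KE₂ - KE₁ = 5.4319 - 2.2099 = 3.2220 eV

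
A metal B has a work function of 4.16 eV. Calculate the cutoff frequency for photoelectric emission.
1.0059e+15 Hz

The threshold frequency is when the photon energy equals the work function:
hf₀ = φ

Solving for f₀:
f₀ = φ/h = (4.16 eV × 1.602×10⁻¹⁹ J/eV) / (6.626×10⁻³⁴ J·s)
f₀ = 1.0059e+15 Hz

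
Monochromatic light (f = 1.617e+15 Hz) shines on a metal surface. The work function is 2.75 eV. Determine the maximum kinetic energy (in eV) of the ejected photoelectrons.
3.9374 eV

Using Einstein's photoelectric equation: KE_max = hf - φ

First, calculate the photon energy:
E_photon = hf = (6.626×10⁻³⁴ J·s)(1.617e+15 Hz)
E_photon = 6.6874 eV

Then, the maximum kinetic energy:
KE_max = E_photon - φ = 6.6874 eV - 2.75 eV = 3.9374 eV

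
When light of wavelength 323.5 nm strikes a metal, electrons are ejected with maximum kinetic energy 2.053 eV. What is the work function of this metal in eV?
1.78 eV

From Einstein's photoelectric equation: KE_max = hf - φ = hc/λ - φ

Rearranging for φ:
φ = hc/λ - KE_max

Calculate photon energy:
E_photon = hc/λ = 3.8326 eV

Therefore:
φ = 3.8326 - 2.053 = 1.78 eV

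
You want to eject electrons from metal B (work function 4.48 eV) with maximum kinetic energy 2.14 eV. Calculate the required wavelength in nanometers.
187.29 nm

From Einstein's equation: KE_max = hc/λ - φ

Rearranging for λ:
hc/λ = KE_max + φ
λ = hc/(KE_max + φ)

Required photon energy:
E_photon = KE_max + φ = 2.14 + 4.48 = 6.62 eV

Required wavelength:
λ = hc/E_photon = (6.626×10⁻³⁴)(3×10⁸) / (6.62 × 1.602×10⁻¹⁹)
λ = 187.29 nm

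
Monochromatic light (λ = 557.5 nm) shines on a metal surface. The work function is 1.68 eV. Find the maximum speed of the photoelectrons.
4.3742e+05 m/s

First, find the maximum kinetic energy:
E_photon = hc/λ = 2.2239 eV
KE_max = E_photon - φ = 2.2239 - 1.68 = 0.5439 eV

Convert to Joules: KE_max = 0.5439 × 1.602×10⁻¹⁹ J = 8.7147e-20 J

Then use KE = ½mv² to find velocity:
v = √(2·KE/m) = √(2 × 8.7147e-20 J / 9.109e-31 kg)
v = 4.3742e+05 m/s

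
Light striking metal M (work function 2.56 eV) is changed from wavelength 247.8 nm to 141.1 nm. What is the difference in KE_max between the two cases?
3.7836 eV

Using Einstein's equation: KE_max = hc/λ - φ

For λ₁ = 247.8 nm:
KE₁ = hc/λ₁ - φ = 5.0034 - 2.56 = 2.4434 eV

For λ₂ = 141.1 nm:
KE₂ = hc/λ₂ - φ = 8.7870 - 2.56 = 6.2270 eV

Change in KE:
ΔKE = KE₂ - KE₁ = 6.2270 - 2.4434 = 3.7836 eV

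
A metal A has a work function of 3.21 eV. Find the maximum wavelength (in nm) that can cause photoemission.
386.24 nm

The threshold wavelength is when the photon energy equals the work function:
hc/λ₀ = φ

Solving for λ₀:
λ₀ = hc/φ = (6.626×10⁻³⁴ J·s)(3×10⁸ m/s) / (3.21 eV × 1.602×10⁻¹⁹ J/eV)
λ₀ = 386.24 nm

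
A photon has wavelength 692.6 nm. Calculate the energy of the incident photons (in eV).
1.7901 eV

Using E = hf = hc/λ:

E = hc/λ = (6.626×10⁻³⁴ J·s)(3×10⁸ m/s) / (692.6×10⁻⁹ m)
E = 1.7901 eV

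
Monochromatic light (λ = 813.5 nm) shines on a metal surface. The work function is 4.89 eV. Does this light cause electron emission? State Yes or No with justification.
No

For photoemission, the photon energy must exceed the work function.

Photon energy: E = hc/λ = 1.5241 eV
Work function: φ = 4.89 eV

Since E_photon (1.5241 eV) < φ (4.89 eV), photoemission will NOT occur.
The threshold wavelength is λ₀ = hc/φ = 253.5 nm.
Since 813.5 nm > 253.5 nm, the photons lack sufficient energy.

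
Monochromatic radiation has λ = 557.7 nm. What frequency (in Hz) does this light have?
5.3755e+14 Hz

Using the wave equation: c = fλ

Solving for frequency:
f = c/λ = (3×10⁸ m/s) / (557.7×10⁻⁹ m)
f = 5.3755e+14 Hz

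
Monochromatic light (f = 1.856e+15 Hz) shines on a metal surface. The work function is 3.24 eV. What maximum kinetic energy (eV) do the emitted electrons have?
4.4358 eV

Using Einstein's photoelectric equation: KE_max = hf - φ

First, calculate the photon energy:
E_photon = hf = (6.626×10⁻³⁴ J·s)(1.856e+15 Hz)
E_photon = 7.6758 eV

Then, the maximum kinetic energy:
KE_max = E_photon - φ = 7.6758 eV - 3.24 eV = 4.4358 eV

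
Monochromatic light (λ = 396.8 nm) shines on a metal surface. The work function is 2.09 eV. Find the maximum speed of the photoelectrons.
6.0327e+05 m/s

First, find the maximum kinetic energy:
E_photon = hc/λ = 3.1246 eV
KE_max = E_photon - φ = 3.1246 - 2.09 = 1.0346 eV

Convert to Joules: KE_max = 1.0346 × 1.602×10⁻¹⁹ J = 1.6576e-19 J

Then use KE = ½mv² to find velocity:
v = √(2·KE/m) = √(2 × 1.6576e-19 J / 9.109e-31 kg)
v = 6.0327e+05 m/s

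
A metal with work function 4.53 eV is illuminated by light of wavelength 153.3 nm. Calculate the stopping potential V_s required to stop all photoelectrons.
3.5577 V

The stopping potential V_s satisfies: eV_s = KE_max

First, find KE_max using Einstein's equation:
E_photon = hc/λ = 8.0877 eV
KE_max = E_photon - φ = 8.0877 - 4.53 = 3.5577 eV

Since eV_s = KE_max:
V_s = KE_max/e = 3.5577 V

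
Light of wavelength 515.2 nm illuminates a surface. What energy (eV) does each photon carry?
2.4065 eV

Using E = hf = hc/λ:

E = hc/λ = (6.626×10⁻³⁴ J·s)(3×10⁸ m/s) / (515.2×10⁻⁹ m)
E = 2.4065 eV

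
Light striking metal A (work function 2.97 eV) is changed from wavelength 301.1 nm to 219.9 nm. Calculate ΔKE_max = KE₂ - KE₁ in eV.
1.5205 eV

Using Einstein's equation: KE_max = hc/λ - φ

For λ₁ = 301.1 nm:
KE₁ = hc/λ₁ - φ = 4.1177 - 2.97 = 1.1477 eV

For λ₂ = 219.9 nm:
KE₂ = hc/λ₂ - φ = 5.6382 - 2.97 = 2.6682 eV

Change in KE:
ΔKE = KE₂ - KE₁ = 2.6682 - 1.1477 = 1.5205 eV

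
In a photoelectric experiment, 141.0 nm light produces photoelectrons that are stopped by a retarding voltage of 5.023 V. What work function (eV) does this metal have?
3.77 eV

The stopping potential gives the maximum kinetic energy: KE_max = eV_s = 5.023 eV

From Einstein's photoelectric equation: KE_max = hc/λ - φ
Rearranging: φ = hc/λ - KE_max

Calculate photon energy:
E_photon = hc/λ = (6.626×10⁻³⁴ J·s)(3×10⁸ m/s) / (141.0×10⁻⁹ m) = 8.7932 eV

Therefore:
φ = 8.7932 - 5.023 = 3.77 eV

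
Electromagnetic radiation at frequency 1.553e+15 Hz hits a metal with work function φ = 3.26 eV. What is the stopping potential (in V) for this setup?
3.1627 V

The stopping potential V_s satisfies: eV_s = KE_max

First, find KE_max using Einstein's equation:
E_photon = hf = (6.626×10⁻³⁴ J·s)(1.553e+15 Hz) = 6.4227 eV
KE_max = E_photon - φ = 6.4227 - 3.26 = 3.1627 eV

Since eV_s = KE_max:
V_s = KE_max/e = 3.1627 V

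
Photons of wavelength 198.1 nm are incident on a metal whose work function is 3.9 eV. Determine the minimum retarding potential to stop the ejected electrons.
2.3587 V

The stopping potential V_s satisfies: eV_s = KE_max

First, find KE_max using Einstein's equation:
E_photon = hc/λ = 6.2587 eV
KE_max = E_photon - φ = 6.2587 - 3.9 = 2.3587 eV

Since eV_s = KE_max:
V_s = KE_max/e = 2.3587 V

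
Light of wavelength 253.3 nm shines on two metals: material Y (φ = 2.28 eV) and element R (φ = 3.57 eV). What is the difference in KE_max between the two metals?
1.2900 eV

Using KE_max = hc/λ - φ for each metal:

Photon energy: E = hc/λ = 4.8948 eV

For material Y (φ₁ = 2.28 eV):
KE₁ = E - φ₁ = 4.8948 - 2.28 = 2.6148 eV

For element R (φ₂ = 3.57 eV):
KE₂ = E - φ₂ = 4.8948 - 3.57 = 1.3248 eV

Difference:
ΔKE = KE₁ - KE₂ = 2.6148 - 1.3248 = 1.2900 eV

Note: The difference equals the difference in work functions: 3.57 - 2.28 = 1.29 eV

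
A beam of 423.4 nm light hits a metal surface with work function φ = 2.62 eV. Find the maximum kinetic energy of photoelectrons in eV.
0.3083 eV

Using Einstein's photoelectric equation: KE_max = hf - φ = hc/λ - φ

First, calculate the photon energy:
E_photon = hc/λ = (6.626×10⁻³⁴ J·s)(3×10⁸ m/s) / (423.4×10⁻⁹ m)
E_photon = 2.9283 eV

Then, the maximum kinetic energy:
KE_max = E_photon - φ = 2.9283 eV - 2.62 eV = 0.3083 eV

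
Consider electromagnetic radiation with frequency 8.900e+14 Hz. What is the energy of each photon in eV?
3.6807 eV

Using E = hf:

E = hf = (6.626×10⁻³⁴ J·s)(8.900e+14 Hz)
E = 3.6807 eV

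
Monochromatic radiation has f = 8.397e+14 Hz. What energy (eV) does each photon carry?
3.4727 eV

Using E = hf:

E = hf = (6.626×10⁻³⁴ J·s)(8.397e+14 Hz)
E = 3.4727 eV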